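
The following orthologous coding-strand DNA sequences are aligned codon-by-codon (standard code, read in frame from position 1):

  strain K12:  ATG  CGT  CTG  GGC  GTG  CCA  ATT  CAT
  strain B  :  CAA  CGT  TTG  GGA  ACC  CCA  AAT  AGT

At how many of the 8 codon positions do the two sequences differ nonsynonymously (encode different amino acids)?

4

Codon 1: ATG Met / CAA Gln — nonsynonymous.
Codon 2: CGT Arg / CGT Arg — identical.
Codon 3: CTG Leu / TTG Leu — synonymous.
Codon 4: GGC Gly / GGA Gly — synonymous.
Codon 5: GTG Val / ACC Thr — nonsynonymous.
Codon 6: CCA Pro / CCA Pro — identical.
Codon 7: ATT Ile / AAT Asn — nonsynonymous.
Codon 8: CAT His / AGT Ser — nonsynonymous.
Nonsynonymous differences: 4.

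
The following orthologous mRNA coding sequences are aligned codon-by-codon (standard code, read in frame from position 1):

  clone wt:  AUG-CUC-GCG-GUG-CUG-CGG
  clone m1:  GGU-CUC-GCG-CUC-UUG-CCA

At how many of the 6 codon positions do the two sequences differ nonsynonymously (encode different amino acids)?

3

Codon 1: AUG Met / GGU Gly — nonsynonymous.
Codon 2: CUC Leu / CUC Leu — identical.
Codon 3: GCG Ala / GCG Ala — identical.
Codon 4: GUG Val / CUC Leu — nonsynonymous.
Codon 5: CUG Leu / UUG Leu — synonymous.
Codon 6: CGG Arg / CCA Pro — nonsynonymous.
Nonsynonymous differences: 3.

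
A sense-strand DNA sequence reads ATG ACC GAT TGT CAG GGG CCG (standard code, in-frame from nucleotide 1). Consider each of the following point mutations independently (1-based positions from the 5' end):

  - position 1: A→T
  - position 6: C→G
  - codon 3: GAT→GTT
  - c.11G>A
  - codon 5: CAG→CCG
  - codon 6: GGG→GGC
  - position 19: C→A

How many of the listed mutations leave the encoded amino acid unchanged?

2

Codon 1: ATG (Met) → TTG (Leu) — missense.
Codon 2: ACC (Thr) → ACG (Thr) — synonymous.
Codon 3: GAT (Asp) → GTT (Val) — missense.
Codon 4: TGT (Cys) → TAT (Tyr) — missense.
Codon 5: CAG (Gln) → CCG (Pro) — missense.
Codon 6: GGG (Gly) → GGC (Gly) — synonymous.
Codon 7: CCG (Pro) → ACG (Thr) — missense.
Synonymous: 2 of 7.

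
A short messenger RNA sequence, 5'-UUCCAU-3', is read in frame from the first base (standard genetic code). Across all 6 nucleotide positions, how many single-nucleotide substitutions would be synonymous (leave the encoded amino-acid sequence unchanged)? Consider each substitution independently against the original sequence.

Codon 1 (UUC, Phe): 1 synonymous substitution.
Codon 2 (CAU, His): 1 synonymous substitution.
Total: 1 + 1 = 2.

2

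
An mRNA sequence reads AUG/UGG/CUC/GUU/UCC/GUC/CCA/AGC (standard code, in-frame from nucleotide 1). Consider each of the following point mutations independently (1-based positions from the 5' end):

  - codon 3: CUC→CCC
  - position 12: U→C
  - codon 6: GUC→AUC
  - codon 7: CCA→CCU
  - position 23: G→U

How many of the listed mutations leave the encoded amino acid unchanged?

Codon 3: CUC (Leu) → CCC (Pro) — missense.
Codon 4: GUU (Val) → GUC (Val) — synonymous.
Codon 6: GUC (Val) → AUC (Ile) — missense.
Codon 7: CCA (Pro) → CCU (Pro) — synonymous.
Codon 8: AGC (Ser) → AUC (Ile) — missense.
Synonymous: 2 of 5.

2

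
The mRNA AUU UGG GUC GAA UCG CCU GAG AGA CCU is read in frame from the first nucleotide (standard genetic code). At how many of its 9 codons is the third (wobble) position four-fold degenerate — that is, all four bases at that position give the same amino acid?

4

Codon 1 AUU (Ile): third position 3-fold.
Codon 2 UGG (Trp): third position 1-fold.
Codon 3 GUC (Val): third position 4-fold.
Codon 4 GAA (Glu): third position 2-fold.
Codon 5 UCG (Ser): third position 4-fold.
Codon 6 CCU (Pro): third position 4-fold.
Codon 7 GAG (Glu): third position 2-fold.
Codon 8 AGA (Arg): third position 2-fold.
Codon 9 CCU (Pro): third position 4-fold.
Four-fold degenerate third positions: 4.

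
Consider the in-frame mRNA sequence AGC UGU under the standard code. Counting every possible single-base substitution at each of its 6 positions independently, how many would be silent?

Codon 1 (AGC, Ser): 1 synonymous substitution.
Codon 2 (UGU, Cys): 1 synonymous substitution.
Total: 1 + 1 = 2.

2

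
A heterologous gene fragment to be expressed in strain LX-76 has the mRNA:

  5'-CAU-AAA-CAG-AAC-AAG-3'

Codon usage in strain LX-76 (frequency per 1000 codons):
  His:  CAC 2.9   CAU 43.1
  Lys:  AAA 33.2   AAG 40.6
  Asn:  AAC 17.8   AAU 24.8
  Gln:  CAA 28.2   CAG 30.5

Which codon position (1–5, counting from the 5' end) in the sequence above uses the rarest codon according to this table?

4

Codon 1 CAU (His): 43.1 per 1000.
Codon 2 AAA (Lys): 33.2 per 1000.
Codon 3 CAG (Gln): 30.5 per 1000.
Codon 4 AAC (Asn): 17.8 per 1000.
Codon 5 AAG (Lys): 40.6 per 1000.
Lowest frequency is 17.8 at codon 4.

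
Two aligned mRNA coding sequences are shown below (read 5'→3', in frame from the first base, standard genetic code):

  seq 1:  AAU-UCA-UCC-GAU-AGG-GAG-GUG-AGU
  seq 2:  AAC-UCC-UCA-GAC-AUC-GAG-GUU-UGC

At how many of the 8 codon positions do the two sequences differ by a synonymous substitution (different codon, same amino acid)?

5

Codon 1: AAU Asn / AAC Asn — synonymous.
Codon 2: UCA Ser / UCC Ser — synonymous.
Codon 3: UCC Ser / UCA Ser — synonymous.
Codon 4: GAU Asp / GAC Asp — synonymous.
Codon 5: AGG Arg / AUC Ile — nonsynonymous.
Codon 6: GAG Glu / GAG Glu — identical.
Codon 7: GUG Val / GUU Val — synonymous.
Codon 8: AGU Ser / UGC Cys — nonsynonymous.
Synonymous differences: 5.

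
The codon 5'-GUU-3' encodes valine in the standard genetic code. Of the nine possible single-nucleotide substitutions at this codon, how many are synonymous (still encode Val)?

3

Position 1: none → 0 synonymous.
Position 2: none → 0 synonymous.
Position 3: GUC, GUA, GUG → 3 synonymous.
Total: 0 + 0 + 3 = 3.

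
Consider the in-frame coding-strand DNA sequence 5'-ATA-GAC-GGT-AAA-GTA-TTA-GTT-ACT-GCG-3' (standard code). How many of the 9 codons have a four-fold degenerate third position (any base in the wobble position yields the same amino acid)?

5

Codon 1 ATA (Ile): third position 3-fold.
Codon 2 GAC (Asp): third position 2-fold.
Codon 3 GGT (Gly): third position 4-fold.
Codon 4 AAA (Lys): third position 2-fold.
Codon 5 GTA (Val): third position 4-fold.
Codon 6 TTA (Leu): third position 2-fold.
Codon 7 GTT (Val): third position 4-fold.
Codon 8 ACT (Thr): third position 4-fold.
Codon 9 GCG (Ala): third position 4-fold.
Four-fold degenerate third positions: 5.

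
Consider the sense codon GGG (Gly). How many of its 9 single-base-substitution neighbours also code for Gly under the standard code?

3

Position 1: none → 0 synonymous.
Position 2: none → 0 synonymous.
Position 3: GGT, GGC, GGA → 3 synonymous.
Total: 0 + 0 + 3 = 3.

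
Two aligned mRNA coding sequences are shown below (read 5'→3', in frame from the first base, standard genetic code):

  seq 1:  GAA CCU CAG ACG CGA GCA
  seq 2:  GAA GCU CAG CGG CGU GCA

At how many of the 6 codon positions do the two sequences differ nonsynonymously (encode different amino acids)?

Codon 1: GAA Glu / GAA Glu — identical.
Codon 2: CCU Pro / GCU Ala — nonsynonymous.
Codon 3: CAG Gln / CAG Gln — identical.
Codon 4: ACG Thr / CGG Arg — nonsynonymous.
Codon 5: CGA Arg / CGU Arg — synonymous.
Codon 6: GCA Ala / GCA Ala — identical.
Nonsynonymous differences: 2.

2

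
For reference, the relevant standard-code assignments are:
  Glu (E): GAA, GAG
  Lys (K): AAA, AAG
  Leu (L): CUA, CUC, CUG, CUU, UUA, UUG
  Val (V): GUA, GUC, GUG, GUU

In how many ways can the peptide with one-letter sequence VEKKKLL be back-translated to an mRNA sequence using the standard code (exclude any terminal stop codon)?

2304

Val: 4 codons.
Glu: 2 codons.
Lys: 2 codons.
Lys: 2 codons.
Lys: 2 codons.
Leu: 6 codons.
Leu: 6 codons.
4 × 2 × 2 × 2 × 2 × 6 × 6 = 2304.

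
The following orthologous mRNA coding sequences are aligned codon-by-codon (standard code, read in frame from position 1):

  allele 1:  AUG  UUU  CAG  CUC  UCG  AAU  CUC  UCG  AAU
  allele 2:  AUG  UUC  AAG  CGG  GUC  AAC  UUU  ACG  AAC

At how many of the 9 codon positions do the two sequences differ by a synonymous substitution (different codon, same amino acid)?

Codon 1: AUG Met / AUG Met — identical.
Codon 2: UUU Phe / UUC Phe — synonymous.
Codon 3: CAG Gln / AAG Lys — nonsynonymous.
Codon 4: CUC Leu / CGG Arg — nonsynonymous.
Codon 5: UCG Ser / GUC Val — nonsynonymous.
Codon 6: AAU Asn / AAC Asn — synonymous.
Codon 7: CUC Leu / UUU Phe — nonsynonymous.
Codon 8: UCG Ser / ACG Thr — nonsynonymous.
Codon 9: AAU Asn / AAC Asn — synonymous.
Synonymous differences: 3.

3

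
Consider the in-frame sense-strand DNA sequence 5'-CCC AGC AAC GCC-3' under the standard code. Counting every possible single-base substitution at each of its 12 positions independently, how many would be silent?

Codon 1 (CCC, Pro): 3 synonymous substitutions.
Codon 2 (AGC, Ser): 1 synonymous substitution.
Codon 3 (AAC, Asn): 1 synonymous substitution.
Codon 4 (GCC, Ala): 3 synonymous substitutions.
Total: 3 + 1 + 1 + 3 = 8.

8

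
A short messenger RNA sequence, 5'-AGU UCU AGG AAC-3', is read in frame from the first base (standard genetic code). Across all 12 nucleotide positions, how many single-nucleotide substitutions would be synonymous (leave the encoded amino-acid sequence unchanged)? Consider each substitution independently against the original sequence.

Codon 1 (AGU, Ser): 1 synonymous substitution.
Codon 2 (UCU, Ser): 3 synonymous substitutions.
Codon 3 (AGG, Arg): 2 synonymous substitutions.
Codon 4 (AAC, Asn): 1 synonymous substitution.
Total: 1 + 3 + 2 + 1 = 7.

7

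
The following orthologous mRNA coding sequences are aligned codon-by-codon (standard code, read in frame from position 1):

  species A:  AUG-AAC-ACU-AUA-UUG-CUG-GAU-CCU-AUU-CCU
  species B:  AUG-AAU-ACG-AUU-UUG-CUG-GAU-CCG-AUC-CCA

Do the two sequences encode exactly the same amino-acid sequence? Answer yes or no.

yes

Codon 1: AUG Met / AUG Met — identical.
Codon 2: AAC Asn / AAU Asn — synonymous.
Codon 3: ACU Thr / ACG Thr — synonymous.
Codon 4: AUA Ile / AUU Ile — synonymous.
Codon 5: UUG Leu / UUG Leu — identical.
Codon 6: CUG Leu / CUG Leu — identical.
Codon 7: GAU Asp / GAU Asp — identical.
Codon 8: CCU Pro / CCG Pro — synonymous.
Codon 9: AUU Ile / AUC Ile — synonymous.
Codon 10: CCU Pro / CCA Pro — synonymous.
Nonsynonymous differences: 0 → same protein.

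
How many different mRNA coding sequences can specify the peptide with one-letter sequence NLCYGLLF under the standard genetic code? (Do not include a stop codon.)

Asn: 2 codons.
Leu: 6 codons.
Cys: 2 codons.
Tyr: 2 codons.
Gly: 4 codons.
Leu: 6 codons.
Leu: 6 codons.
Phe: 2 codons.
2 × 6 × 2 × 2 × 4 × 6 × 6 × 2 = 13824.

13824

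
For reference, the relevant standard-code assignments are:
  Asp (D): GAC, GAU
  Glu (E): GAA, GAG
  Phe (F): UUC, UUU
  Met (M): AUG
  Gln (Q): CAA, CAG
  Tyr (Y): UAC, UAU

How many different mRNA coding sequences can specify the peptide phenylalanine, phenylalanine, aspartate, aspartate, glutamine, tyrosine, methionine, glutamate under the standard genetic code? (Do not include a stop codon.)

128

Phe: 2 codons.
Phe: 2 codons.
Asp: 2 codons.
Asp: 2 codons.
Gln: 2 codons.
Tyr: 2 codons.
Met: 1 codon.
Glu: 2 codons.
2 × 2 × 2 × 2 × 2 × 2 × 1 × 2 = 128.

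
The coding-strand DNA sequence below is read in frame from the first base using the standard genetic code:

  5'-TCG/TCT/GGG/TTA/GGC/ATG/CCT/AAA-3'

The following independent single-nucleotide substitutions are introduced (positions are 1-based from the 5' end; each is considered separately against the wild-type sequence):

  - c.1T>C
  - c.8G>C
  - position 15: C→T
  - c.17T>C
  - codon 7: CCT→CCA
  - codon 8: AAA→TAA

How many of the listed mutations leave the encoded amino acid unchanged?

Codon 1: TCG (Ser) → CCG (Pro) — missense.
Codon 3: GGG (Gly) → GCG (Ala) — missense.
Codon 5: GGC (Gly) → GGT (Gly) — synonymous.
Codon 6: ATG (Met) → ACG (Thr) — missense.
Codon 7: CCT (Pro) → CCA (Pro) — synonymous.
Codon 8: AAA (Lys) → TAA (Stop) — nonsense.
Synonymous: 2 of 6.

2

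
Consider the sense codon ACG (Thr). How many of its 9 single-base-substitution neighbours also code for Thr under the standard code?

Position 1: none → 0 synonymous.
Position 2: none → 0 synonymous.
Position 3: ACU, ACC, ACA → 3 synonymous.
Total: 0 + 0 + 3 = 3.

3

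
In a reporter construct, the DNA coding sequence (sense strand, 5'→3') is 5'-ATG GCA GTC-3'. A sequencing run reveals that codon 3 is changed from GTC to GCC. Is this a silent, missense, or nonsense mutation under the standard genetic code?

Position 8 falls in codon 3: GTC → Val.
After the substitution the codon is GCC → Ala.
Val ≠ Ala, so this is a missense mutation.

missense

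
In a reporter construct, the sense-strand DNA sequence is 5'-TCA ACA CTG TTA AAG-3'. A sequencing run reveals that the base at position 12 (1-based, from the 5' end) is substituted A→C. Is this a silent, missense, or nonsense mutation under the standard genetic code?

missense

Position 12 falls in codon 4: TTA → Leu.
After the substitution the codon is TTC → Phe.
Leu ≠ Phe, so this is a missense mutation.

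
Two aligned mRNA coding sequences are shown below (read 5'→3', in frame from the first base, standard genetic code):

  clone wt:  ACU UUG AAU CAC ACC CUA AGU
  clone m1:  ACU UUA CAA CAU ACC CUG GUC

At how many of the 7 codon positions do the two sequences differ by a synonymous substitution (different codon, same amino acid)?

Codon 1: ACU Thr / ACU Thr — identical.
Codon 2: UUG Leu / UUA Leu — synonymous.
Codon 3: AAU Asn / CAA Gln — nonsynonymous.
Codon 4: CAC His / CAU His — synonymous.
Codon 5: ACC Thr / ACC Thr — identical.
Codon 6: CUA Leu / CUG Leu — synonymous.
Codon 7: AGU Ser / GUC Val — nonsynonymous.
Synonymous differences: 3.

3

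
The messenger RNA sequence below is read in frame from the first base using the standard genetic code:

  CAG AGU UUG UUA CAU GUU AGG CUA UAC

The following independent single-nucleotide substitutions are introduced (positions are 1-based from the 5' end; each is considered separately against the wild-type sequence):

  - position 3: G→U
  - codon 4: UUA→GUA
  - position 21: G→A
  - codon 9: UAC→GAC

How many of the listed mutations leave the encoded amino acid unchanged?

1

Codon 1: CAG (Gln) → CAU (His) — missense.
Codon 4: UUA (Leu) → GUA (Val) — missense.
Codon 7: AGG (Arg) → AGA (Arg) — synonymous.
Codon 9: UAC (Tyr) → GAC (Asp) — missense.
Synonymous: 1 of 4.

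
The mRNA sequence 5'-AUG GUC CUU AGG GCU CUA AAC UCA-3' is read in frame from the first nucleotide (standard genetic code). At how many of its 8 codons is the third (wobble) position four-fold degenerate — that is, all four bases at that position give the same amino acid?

Codon 1 AUG (Met): third position 1-fold.
Codon 2 GUC (Val): third position 4-fold.
Codon 3 CUU (Leu): third position 4-fold.
Codon 4 AGG (Arg): third position 2-fold.
Codon 5 GCU (Ala): third position 4-fold.
Codon 6 CUA (Leu): third position 4-fold.
Codon 7 AAC (Asn): third position 2-fold.
Codon 8 UCA (Ser): third position 4-fold.
Four-fold degenerate third positions: 5.

5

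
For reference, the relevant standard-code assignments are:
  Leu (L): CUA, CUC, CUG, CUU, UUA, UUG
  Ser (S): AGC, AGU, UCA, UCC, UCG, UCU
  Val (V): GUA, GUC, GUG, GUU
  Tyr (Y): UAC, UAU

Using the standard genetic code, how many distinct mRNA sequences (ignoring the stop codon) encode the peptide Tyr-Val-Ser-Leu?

Tyr: 2 codons.
Val: 4 codons.
Ser: 6 codons.
Leu: 6 codons.
2 × 4 × 6 × 6 = 288.

288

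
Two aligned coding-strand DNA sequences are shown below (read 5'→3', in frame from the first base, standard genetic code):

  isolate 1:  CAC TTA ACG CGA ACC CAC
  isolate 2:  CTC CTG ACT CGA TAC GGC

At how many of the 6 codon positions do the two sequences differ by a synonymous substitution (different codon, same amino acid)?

Codon 1: CAC His / CTC Leu — nonsynonymous.
Codon 2: TTA Leu / CTG Leu — synonymous.
Codon 3: ACG Thr / ACT Thr — synonymous.
Codon 4: CGA Arg / CGA Arg — identical.
Codon 5: ACC Thr / TAC Tyr — nonsynonymous.
Codon 6: CAC His / GGC Gly — nonsynonymous.
Synonymous differences: 2.

2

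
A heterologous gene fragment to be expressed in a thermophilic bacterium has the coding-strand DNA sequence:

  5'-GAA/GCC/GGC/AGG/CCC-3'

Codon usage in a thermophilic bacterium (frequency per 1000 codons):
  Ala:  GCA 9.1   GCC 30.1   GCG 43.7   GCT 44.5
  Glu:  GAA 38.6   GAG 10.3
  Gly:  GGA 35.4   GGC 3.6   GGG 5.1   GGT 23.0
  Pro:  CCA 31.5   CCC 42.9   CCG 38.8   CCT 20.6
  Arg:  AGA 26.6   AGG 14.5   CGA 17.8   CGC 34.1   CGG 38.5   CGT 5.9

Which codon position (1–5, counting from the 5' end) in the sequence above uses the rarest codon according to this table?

3

Codon 1 GAA (Glu): 38.6 per 1000.
Codon 2 GCC (Ala): 30.1 per 1000.
Codon 3 GGC (Gly): 3.6 per 1000.
Codon 4 AGG (Arg): 14.5 per 1000.
Codon 5 CCC (Pro): 42.9 per 1000.
Lowest frequency is 3.6 at codon 3.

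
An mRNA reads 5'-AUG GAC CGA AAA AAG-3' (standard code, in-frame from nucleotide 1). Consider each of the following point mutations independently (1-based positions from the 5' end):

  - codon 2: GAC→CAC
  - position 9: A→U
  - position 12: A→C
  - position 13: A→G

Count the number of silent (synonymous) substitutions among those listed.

1

Codon 2: GAC (Asp) → CAC (His) — missense.
Codon 3: CGA (Arg) → CGU (Arg) — synonymous.
Codon 4: AAA (Lys) → AAC (Asn) — missense.
Codon 5: AAG (Lys) → GAG (Glu) — missense.
Synonymous: 1 of 4.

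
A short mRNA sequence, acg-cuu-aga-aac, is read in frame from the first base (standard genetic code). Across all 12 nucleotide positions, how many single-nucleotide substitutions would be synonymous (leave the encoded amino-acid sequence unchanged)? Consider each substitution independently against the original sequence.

Codon 1 (ACG, Thr): 3 synonymous substitutions.
Codon 2 (CUU, Leu): 3 synonymous substitutions.
Codon 3 (AGA, Arg): 2 synonymous substitutions.
Codon 4 (AAC, Asn): 1 synonymous substitution.
Total: 3 + 3 + 2 + 1 = 9.

9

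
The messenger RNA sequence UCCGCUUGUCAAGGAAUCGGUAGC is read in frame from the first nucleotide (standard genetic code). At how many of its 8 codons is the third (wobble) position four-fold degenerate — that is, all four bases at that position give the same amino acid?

Codon 1 UCC (Ser): third position 4-fold.
Codon 2 GCU (Ala): third position 4-fold.
Codon 3 UGU (Cys): third position 2-fold.
Codon 4 CAA (Gln): third position 2-fold.
Codon 5 GGA (Gly): third position 4-fold.
Codon 6 AUC (Ile): third position 3-fold.
Codon 7 GGU (Gly): third position 4-fold.
Codon 8 AGC (Ser): third position 2-fold.
Four-fold degenerate third positions: 4.

4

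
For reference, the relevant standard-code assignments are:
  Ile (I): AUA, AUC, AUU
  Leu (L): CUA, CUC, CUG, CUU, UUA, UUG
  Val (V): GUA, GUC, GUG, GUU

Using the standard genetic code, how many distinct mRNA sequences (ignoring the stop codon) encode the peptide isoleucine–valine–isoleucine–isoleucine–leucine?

648

Ile: 3 codons.
Val: 4 codons.
Ile: 3 codons.
Ile: 3 codons.
Leu: 6 codons.
3 × 4 × 3 × 3 × 6 = 648.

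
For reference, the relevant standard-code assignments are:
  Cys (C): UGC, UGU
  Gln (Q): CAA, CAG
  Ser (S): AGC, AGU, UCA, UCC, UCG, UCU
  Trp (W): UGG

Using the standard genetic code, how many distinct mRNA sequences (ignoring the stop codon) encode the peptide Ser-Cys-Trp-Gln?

Ser: 6 codons.
Cys: 2 codons.
Trp: 1 codon.
Gln: 2 codons.
6 × 2 × 1 × 2 = 24.

24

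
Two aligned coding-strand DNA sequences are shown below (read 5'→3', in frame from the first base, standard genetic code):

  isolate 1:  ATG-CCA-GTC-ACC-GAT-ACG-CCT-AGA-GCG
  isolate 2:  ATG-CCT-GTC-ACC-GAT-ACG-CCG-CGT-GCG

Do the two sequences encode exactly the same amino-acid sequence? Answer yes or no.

Codon 1: ATG Met / ATG Met — identical.
Codon 2: CCA Pro / CCT Pro — synonymous.
Codon 3: GTC Val / GTC Val — identical.
Codon 4: ACC Thr / ACC Thr — identical.
Codon 5: GAT Asp / GAT Asp — identical.
Codon 6: ACG Thr / ACG Thr — identical.
Codon 7: CCT Pro / CCG Pro — synonymous.
Codon 8: AGA Arg / CGT Arg — synonymous.
Codon 9: GCG Ala / GCG Ala — identical.
Nonsynonymous differences: 0 → same protein.

yes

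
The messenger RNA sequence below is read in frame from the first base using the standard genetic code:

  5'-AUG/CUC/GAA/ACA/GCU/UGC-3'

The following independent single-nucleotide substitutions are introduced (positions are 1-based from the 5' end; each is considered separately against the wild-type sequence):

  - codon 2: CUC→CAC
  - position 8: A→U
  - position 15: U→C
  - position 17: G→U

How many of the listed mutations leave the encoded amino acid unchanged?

1

Codon 2: CUC (Leu) → CAC (His) — missense.
Codon 3: GAA (Glu) → GUA (Val) — missense.
Codon 5: GCU (Ala) → GCC (Ala) — synonymous.
Codon 6: UGC (Cys) → UUC (Phe) — missense.
Synonymous: 1 of 4.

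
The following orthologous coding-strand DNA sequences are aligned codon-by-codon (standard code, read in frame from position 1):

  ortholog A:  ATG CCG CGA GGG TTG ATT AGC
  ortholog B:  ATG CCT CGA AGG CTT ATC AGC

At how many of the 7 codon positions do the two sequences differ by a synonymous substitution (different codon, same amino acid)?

3

Codon 1: ATG Met / ATG Met — identical.
Codon 2: CCG Pro / CCT Pro — synonymous.
Codon 3: CGA Arg / CGA Arg — identical.
Codon 4: GGG Gly / AGG Arg — nonsynonymous.
Codon 5: TTG Leu / CTT Leu — synonymous.
Codon 6: ATT Ile / ATC Ile — synonymous.
Codon 7: AGC Ser / AGC Ser — identical.
Synonymous differences: 3.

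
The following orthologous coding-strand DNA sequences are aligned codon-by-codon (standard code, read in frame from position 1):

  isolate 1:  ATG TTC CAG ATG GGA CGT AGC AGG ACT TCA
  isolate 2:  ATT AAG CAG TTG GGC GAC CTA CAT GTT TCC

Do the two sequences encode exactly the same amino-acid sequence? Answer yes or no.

Codon 1: ATG Met / ATT Ile — nonsynonymous.
Codon 2: TTC Phe / AAG Lys — nonsynonymous.
Codon 3: CAG Gln / CAG Gln — identical.
Codon 4: ATG Met / TTG Leu — nonsynonymous.
Codon 5: GGA Gly / GGC Gly — synonymous.
Codon 6: CGT Arg / GAC Asp — nonsynonymous.
Codon 7: AGC Ser / CTA Leu — nonsynonymous.
Codon 8: AGG Arg / CAT His — nonsynonymous.
Codon 9: ACT Thr / GTT Val — nonsynonymous.
Codon 10: TCA Ser / TCC Ser — synonymous.
Nonsynonymous differences: 7 → different protein.

no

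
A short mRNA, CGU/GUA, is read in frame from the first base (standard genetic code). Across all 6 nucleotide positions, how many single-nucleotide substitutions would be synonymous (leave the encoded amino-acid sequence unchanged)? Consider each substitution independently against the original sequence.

6

Codon 1 (CGU, Arg): 3 synonymous substitutions.
Codon 2 (GUA, Val): 3 synonymous substitutions.
Total: 3 + 3 = 6.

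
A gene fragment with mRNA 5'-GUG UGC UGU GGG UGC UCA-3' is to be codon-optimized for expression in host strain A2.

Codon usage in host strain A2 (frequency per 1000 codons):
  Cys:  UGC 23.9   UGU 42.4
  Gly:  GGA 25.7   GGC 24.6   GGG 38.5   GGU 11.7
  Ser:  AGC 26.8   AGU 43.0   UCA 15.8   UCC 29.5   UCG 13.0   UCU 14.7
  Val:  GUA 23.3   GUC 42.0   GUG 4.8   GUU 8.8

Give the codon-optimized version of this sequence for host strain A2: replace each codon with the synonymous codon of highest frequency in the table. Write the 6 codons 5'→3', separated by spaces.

GUC UGU UGU GGG UGU AGU

Codon 1 (Val): best is GUC at 42.0.
Codon 2 (Cys): best is UGU at 42.4.
Codon 3 (Cys): best is UGU at 42.4.
Codon 4 (Gly): best is GGG at 38.5.
Codon 5 (Cys): best is UGU at 42.4.
Codon 6 (Ser): best is AGU at 43.0.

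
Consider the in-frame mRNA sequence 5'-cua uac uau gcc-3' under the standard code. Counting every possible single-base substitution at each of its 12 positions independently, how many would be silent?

Codon 1 (CUA, Leu): 4 synonymous substitutions.
Codon 2 (UAC, Tyr): 1 synonymous substitution.
Codon 3 (UAU, Tyr): 1 synonymous substitution.
Codon 4 (GCC, Ala): 3 synonymous substitutions.
Total: 4 + 1 + 1 + 3 = 9.

9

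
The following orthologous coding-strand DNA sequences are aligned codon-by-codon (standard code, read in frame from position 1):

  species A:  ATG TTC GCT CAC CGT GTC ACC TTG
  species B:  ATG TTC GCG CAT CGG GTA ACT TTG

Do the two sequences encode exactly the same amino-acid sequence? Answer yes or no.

yes

Codon 1: ATG Met / ATG Met — identical.
Codon 2: TTC Phe / TTC Phe — identical.
Codon 3: GCT Ala / GCG Ala — synonymous.
Codon 4: CAC His / CAT His — synonymous.
Codon 5: CGT Arg / CGG Arg — synonymous.
Codon 6: GTC Val / GTA Val — synonymous.
Codon 7: ACC Thr / ACT Thr — synonymous.
Codon 8: TTG Leu / TTG Leu — identical.
Nonsynonymous differences: 0 → same protein.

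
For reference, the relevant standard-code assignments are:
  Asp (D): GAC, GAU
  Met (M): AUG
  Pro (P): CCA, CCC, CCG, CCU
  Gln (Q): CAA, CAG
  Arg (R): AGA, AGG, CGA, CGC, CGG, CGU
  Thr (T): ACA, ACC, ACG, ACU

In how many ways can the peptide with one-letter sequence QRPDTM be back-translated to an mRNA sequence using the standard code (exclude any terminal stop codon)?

384

Gln: 2 codons.
Arg: 6 codons.
Pro: 4 codons.
Asp: 2 codons.
Thr: 4 codons.
Met: 1 codon.
2 × 6 × 4 × 2 × 4 × 1 = 384.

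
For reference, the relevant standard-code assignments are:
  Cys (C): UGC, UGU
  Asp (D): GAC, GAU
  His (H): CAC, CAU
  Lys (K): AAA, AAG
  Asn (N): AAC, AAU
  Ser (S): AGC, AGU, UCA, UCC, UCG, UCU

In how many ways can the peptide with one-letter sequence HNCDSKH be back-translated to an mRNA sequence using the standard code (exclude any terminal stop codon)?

384

His: 2 codons.
Asn: 2 codons.
Cys: 2 codons.
Asp: 2 codons.
Ser: 6 codons.
Lys: 2 codons.
His: 2 codons.
2 × 2 × 2 × 2 × 6 × 2 × 2 = 384.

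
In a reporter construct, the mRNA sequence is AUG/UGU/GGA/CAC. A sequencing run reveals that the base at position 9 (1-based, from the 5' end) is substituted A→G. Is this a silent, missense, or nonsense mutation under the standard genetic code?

silent

Position 9 falls in codon 3: GGA → Gly.
After the substitution the codon is GGG → Gly.
Both encode Gly, so the change is synonymous.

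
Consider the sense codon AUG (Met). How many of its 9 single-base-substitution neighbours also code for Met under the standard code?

0

Position 1: none → 0 synonymous.
Position 2: none → 0 synonymous.
Position 3: none → 0 synonymous.
Total: 0 + 0 + 0 = 0.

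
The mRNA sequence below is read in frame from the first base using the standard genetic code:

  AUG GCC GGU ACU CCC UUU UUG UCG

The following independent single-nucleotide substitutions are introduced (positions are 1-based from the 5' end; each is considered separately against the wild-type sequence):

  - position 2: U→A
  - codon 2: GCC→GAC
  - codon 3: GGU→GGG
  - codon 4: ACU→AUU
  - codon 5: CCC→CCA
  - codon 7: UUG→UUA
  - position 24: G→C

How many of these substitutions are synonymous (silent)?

4

Codon 1: AUG (Met) → AAG (Lys) — missense.
Codon 2: GCC (Ala) → GAC (Asp) — missense.
Codon 3: GGU (Gly) → GGG (Gly) — synonymous.
Codon 4: ACU (Thr) → AUU (Ile) — missense.
Codon 5: CCC (Pro) → CCA (Pro) — synonymous.
Codon 7: UUG (Leu) → UUA (Leu) — synonymous.
Codon 8: UCG (Ser) → UCC (Ser) — synonymous.
Synonymous: 4 of 7.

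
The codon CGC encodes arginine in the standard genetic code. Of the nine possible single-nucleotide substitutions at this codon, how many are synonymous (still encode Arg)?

Position 1: none → 0 synonymous.
Position 2: none → 0 synonymous.
Position 3: CGU, CGA, CGG → 3 synonymous.
Total: 0 + 0 + 3 = 3.

3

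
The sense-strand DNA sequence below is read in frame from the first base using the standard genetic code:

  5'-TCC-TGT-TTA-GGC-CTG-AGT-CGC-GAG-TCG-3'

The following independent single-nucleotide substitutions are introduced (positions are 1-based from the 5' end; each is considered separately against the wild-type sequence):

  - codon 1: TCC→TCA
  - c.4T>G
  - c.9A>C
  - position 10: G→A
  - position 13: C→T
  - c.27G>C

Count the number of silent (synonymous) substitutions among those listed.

3

Codon 1: TCC (Ser) → TCA (Ser) — synonymous.
Codon 2: TGT (Cys) → GGT (Gly) — missense.
Codon 3: TTA (Leu) → TTC (Phe) — missense.
Codon 4: GGC (Gly) → AGC (Ser) — missense.
Codon 5: CTG (Leu) → TTG (Leu) — synonymous.
Codon 9: TCG (Ser) → TCC (Ser) — synonymous.
Synonymous: 3 of 6.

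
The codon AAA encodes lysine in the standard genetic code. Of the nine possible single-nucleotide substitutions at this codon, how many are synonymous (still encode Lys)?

1

Position 1: none → 0 synonymous.
Position 2: none → 0 synonymous.
Position 3: AAG → 1 synonymous.
Total: 0 + 0 + 1 = 1.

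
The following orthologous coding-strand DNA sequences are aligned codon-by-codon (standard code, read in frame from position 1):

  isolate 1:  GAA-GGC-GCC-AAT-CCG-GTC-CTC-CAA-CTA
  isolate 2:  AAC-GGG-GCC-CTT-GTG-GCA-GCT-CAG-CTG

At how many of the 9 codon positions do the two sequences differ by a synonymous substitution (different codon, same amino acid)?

3

Codon 1: GAA Glu / AAC Asn — nonsynonymous.
Codon 2: GGC Gly / GGG Gly — synonymous.
Codon 3: GCC Ala / GCC Ala — identical.
Codon 4: AAT Asn / CTT Leu — nonsynonymous.
Codon 5: CCG Pro / GTG Val — nonsynonymous.
Codon 6: GTC Val / GCA Ala — nonsynonymous.
Codon 7: CTC Leu / GCT Ala — nonsynonymous.
Codon 8: CAA Gln / CAG Gln — synonymous.
Codon 9: CTA Leu / CTG Leu — synonymous.
Synonymous differences: 3.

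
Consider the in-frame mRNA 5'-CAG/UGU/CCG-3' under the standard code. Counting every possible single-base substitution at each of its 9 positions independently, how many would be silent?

5

Codon 1 (CAG, Gln): 1 synonymous substitution.
Codon 2 (UGU, Cys): 1 synonymous substitution.
Codon 3 (CCG, Pro): 3 synonymous substitutions.
Total: 1 + 1 + 3 = 5.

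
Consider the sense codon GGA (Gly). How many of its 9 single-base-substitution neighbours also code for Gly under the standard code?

Position 1: none → 0 synonymous.
Position 2: none → 0 synonymous.
Position 3: GGU, GGC, GGG → 3 synonymous.
Total: 0 + 0 + 3 = 3.

3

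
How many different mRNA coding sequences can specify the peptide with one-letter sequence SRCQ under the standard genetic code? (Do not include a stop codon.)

144

Ser: 6 codons.
Arg: 6 codons.
Cys: 2 codons.
Gln: 2 codons.
6 × 6 × 2 × 2 = 144.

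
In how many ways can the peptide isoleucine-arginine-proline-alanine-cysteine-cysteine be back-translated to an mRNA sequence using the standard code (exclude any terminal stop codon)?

1152

Ile: 3 codons.
Arg: 6 codons.
Pro: 4 codons.
Ala: 4 codons.
Cys: 2 codons.
Cys: 2 codons.
3 × 6 × 4 × 4 × 2 × 2 = 1152.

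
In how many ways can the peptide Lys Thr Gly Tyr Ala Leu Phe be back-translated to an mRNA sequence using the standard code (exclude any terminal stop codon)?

Lys: 2 codons.
Thr: 4 codons.
Gly: 4 codons.
Tyr: 2 codons.
Ala: 4 codons.
Leu: 6 codons.
Phe: 2 codons.
2 × 4 × 4 × 2 × 4 × 6 × 2 = 3072.

3072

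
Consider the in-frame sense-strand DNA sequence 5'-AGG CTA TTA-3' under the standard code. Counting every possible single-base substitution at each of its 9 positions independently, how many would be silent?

Codon 1 (AGG, Arg): 2 synonymous substitutions.
Codon 2 (CTA, Leu): 4 synonymous substitutions.
Codon 3 (TTA, Leu): 2 synonymous substitutions.
Total: 2 + 4 + 2 = 8.

8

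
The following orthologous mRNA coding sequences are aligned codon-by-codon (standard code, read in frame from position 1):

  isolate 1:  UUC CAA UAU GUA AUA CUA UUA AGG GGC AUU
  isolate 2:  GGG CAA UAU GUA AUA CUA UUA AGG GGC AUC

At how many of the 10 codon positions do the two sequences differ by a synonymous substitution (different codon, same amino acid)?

Codon 1: UUC Phe / GGG Gly — nonsynonymous.
Codon 2: CAA Gln / CAA Gln — identical.
Codon 3: UAU Tyr / UAU Tyr — identical.
Codon 4: GUA Val / GUA Val — identical.
Codon 5: AUA Ile / AUA Ile — identical.
Codon 6: CUA Leu / CUA Leu — identical.
Codon 7: UUA Leu / UUA Leu — identical.
Codon 8: AGG Arg / AGG Arg — identical.
Codon 9: GGC Gly / GGC Gly — identical.
Codon 10: AUU Ile / AUC Ile — synonymous.
Synonymous differences: 1.

1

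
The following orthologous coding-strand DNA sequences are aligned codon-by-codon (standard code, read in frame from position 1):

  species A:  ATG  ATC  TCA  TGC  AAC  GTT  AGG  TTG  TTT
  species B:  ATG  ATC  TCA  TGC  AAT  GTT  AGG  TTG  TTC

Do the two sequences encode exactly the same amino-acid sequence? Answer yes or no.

yes

Codon 1: ATG Met / ATG Met — identical.
Codon 2: ATC Ile / ATC Ile — identical.
Codon 3: TCA Ser / TCA Ser — identical.
Codon 4: TGC Cys / TGC Cys — identical.
Codon 5: AAC Asn / AAT Asn — synonymous.
Codon 6: GTT Val / GTT Val — identical.
Codon 7: AGG Arg / AGG Arg — identical.
Codon 8: TTG Leu / TTG Leu — identical.
Codon 9: TTT Phe / TTC Phe — synonymous.
Nonsynonymous differences: 0 → same protein.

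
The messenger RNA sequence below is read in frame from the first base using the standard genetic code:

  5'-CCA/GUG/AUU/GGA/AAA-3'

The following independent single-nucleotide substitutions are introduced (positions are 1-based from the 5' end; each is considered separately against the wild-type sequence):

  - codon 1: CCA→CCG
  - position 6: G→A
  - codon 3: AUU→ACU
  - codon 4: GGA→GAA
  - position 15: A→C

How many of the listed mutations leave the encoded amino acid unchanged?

2

Codon 1: CCA (Pro) → CCG (Pro) — synonymous.
Codon 2: GUG (Val) → GUA (Val) — synonymous.
Codon 3: AUU (Ile) → ACU (Thr) — missense.
Codon 4: GGA (Gly) → GAA (Glu) — missense.
Codon 5: AAA (Lys) → AAC (Asn) — missense.
Synonymous: 2 of 5.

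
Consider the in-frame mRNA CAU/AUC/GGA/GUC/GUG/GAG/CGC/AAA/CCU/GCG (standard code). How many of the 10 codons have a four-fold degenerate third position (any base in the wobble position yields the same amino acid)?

6

Codon 1 CAU (His): third position 2-fold.
Codon 2 AUC (Ile): third position 3-fold.
Codon 3 GGA (Gly): third position 4-fold.
Codon 4 GUC (Val): third position 4-fold.
Codon 5 GUG (Val): third position 4-fold.
Codon 6 GAG (Glu): third position 2-fold.
Codon 7 CGC (Arg): third position 4-fold.
Codon 8 AAA (Lys): third position 2-fold.
Codon 9 CCU (Pro): third position 4-fold.
Codon 10 GCG (Ala): third position 4-fold.
Four-fold degenerate third positions: 6.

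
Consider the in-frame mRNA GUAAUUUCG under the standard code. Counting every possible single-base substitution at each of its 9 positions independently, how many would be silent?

Codon 1 (GUA, Val): 3 synonymous substitutions.
Codon 2 (AUU, Ile): 2 synonymous substitutions.
Codon 3 (UCG, Ser): 3 synonymous substitutions.
Total: 3 + 2 + 3 = 8.

8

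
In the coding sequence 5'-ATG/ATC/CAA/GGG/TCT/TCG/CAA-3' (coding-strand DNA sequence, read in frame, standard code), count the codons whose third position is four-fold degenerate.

3

Codon 1 ATG (Met): third position 1-fold.
Codon 2 ATC (Ile): third position 3-fold.
Codon 3 CAA (Gln): third position 2-fold.
Codon 4 GGG (Gly): third position 4-fold.
Codon 5 TCT (Ser): third position 4-fold.
Codon 6 TCG (Ser): third position 4-fold.
Codon 7 CAA (Gln): third position 2-fold.
Four-fold degenerate third positions: 3.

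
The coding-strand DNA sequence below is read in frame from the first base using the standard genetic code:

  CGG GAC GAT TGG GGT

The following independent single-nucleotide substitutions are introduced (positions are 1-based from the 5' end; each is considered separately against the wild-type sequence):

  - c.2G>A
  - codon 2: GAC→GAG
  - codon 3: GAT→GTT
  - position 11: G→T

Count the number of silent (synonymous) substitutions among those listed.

Codon 1: CGG (Arg) → CAG (Gln) — missense.
Codon 2: GAC (Asp) → GAG (Glu) — missense.
Codon 3: GAT (Asp) → GTT (Val) — missense.
Codon 4: TGG (Trp) → TTG (Leu) — missense.
Synonymous: 0 of 4.

0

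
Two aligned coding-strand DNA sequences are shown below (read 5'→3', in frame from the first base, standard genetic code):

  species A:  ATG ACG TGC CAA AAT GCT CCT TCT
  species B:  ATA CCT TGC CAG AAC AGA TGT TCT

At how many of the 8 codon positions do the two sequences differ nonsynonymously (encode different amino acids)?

4

Codon 1: ATG Met / ATA Ile — nonsynonymous.
Codon 2: ACG Thr / CCT Pro — nonsynonymous.
Codon 3: TGC Cys / TGC Cys — identical.
Codon 4: CAA Gln / CAG Gln — synonymous.
Codon 5: AAT Asn / AAC Asn — synonymous.
Codon 6: GCT Ala / AGA Arg — nonsynonymous.
Codon 7: CCT Pro / TGT Cys — nonsynonymous.
Codon 8: TCT Ser / TCT Ser — identical.
Nonsynonymous differences: 4.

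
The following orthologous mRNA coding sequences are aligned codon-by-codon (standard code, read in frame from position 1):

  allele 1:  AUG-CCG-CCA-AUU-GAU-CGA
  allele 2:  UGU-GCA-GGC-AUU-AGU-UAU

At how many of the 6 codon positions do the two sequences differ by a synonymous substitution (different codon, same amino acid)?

Codon 1: AUG Met / UGU Cys — nonsynonymous.
Codon 2: CCG Pro / GCA Ala — nonsynonymous.
Codon 3: CCA Pro / GGC Gly — nonsynonymous.
Codon 4: AUU Ile / AUU Ile — identical.
Codon 5: GAU Asp / AGU Ser — nonsynonymous.
Codon 6: CGA Arg / UAU Tyr — nonsynonymous.
Synonymous differences: 0.

0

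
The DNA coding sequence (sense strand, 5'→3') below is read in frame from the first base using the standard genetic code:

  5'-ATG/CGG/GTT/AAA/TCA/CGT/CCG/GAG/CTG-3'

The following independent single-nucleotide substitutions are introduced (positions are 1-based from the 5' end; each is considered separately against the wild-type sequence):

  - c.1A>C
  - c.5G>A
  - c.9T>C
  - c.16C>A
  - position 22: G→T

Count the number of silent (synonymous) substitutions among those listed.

1

Codon 1: ATG (Met) → CTG (Leu) — missense.
Codon 2: CGG (Arg) → CAG (Gln) — missense.
Codon 3: GTT (Val) → GTC (Val) — synonymous.
Codon 6: CGT (Arg) → AGT (Ser) — missense.
Codon 8: GAG (Glu) → TAG (Stop) — nonsense.
Synonymous: 1 of 5.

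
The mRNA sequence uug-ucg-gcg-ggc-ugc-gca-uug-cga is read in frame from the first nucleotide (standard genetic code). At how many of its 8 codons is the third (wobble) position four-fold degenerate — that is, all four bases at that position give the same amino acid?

Codon 1 UUG (Leu): third position 2-fold.
Codon 2 UCG (Ser): third position 4-fold.
Codon 3 GCG (Ala): third position 4-fold.
Codon 4 GGC (Gly): third position 4-fold.
Codon 5 UGC (Cys): third position 2-fold.
Codon 6 GCA (Ala): third position 4-fold.
Codon 7 UUG (Leu): third position 2-fold.
Codon 8 CGA (Arg): third position 4-fold.
Four-fold degenerate third positions: 5.

5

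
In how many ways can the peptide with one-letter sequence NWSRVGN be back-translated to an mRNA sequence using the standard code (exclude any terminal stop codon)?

2304

Asn: 2 codons.
Trp: 1 codon.
Ser: 6 codons.
Arg: 6 codons.
Val: 4 codons.
Gly: 4 codons.
Asn: 2 codons.
2 × 1 × 6 × 6 × 4 × 4 × 2 = 2304.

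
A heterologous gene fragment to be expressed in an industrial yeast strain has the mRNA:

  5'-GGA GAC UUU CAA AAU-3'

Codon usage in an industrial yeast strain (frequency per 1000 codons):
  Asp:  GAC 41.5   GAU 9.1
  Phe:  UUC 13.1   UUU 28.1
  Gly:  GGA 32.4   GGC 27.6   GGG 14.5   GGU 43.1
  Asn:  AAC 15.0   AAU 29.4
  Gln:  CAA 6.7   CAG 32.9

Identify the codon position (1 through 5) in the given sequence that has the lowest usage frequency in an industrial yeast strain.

Codon 1 GGA (Gly): 32.4 per 1000.
Codon 2 GAC (Asp): 41.5 per 1000.
Codon 3 UUU (Phe): 28.1 per 1000.
Codon 4 CAA (Gln): 6.7 per 1000.
Codon 5 AAU (Asn): 29.4 per 1000.
Lowest frequency is 6.7 at codon 4.

4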